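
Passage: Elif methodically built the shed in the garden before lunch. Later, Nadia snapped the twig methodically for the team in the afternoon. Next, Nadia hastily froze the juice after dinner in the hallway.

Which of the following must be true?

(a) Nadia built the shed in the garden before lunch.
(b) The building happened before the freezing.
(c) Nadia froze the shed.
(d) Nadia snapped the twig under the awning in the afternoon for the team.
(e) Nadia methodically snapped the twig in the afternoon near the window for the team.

(a) Not entailed — the passage has Elif building the shed, not Nadia.
(b) Entailed — the narrative places the building before the freezing.
(c) Not entailed — Nadia froze the juice, not the shed; the shed belongs to the building event.
(d) Not entailed — 'under the awning' adds information not in the original event.
(e) Not entailed — 'near the window' adds information not in the original event.

(b)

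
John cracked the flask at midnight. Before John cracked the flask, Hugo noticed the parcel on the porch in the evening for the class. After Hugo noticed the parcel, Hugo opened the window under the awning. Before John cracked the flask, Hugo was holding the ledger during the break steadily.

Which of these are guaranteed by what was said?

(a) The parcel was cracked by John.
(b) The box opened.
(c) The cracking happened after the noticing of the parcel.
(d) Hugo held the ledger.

(c), (d)

(a) Not entailed — John cracked the flask, not the parcel; the parcel belongs to the noticing event.
(b) Not entailed — the window is what opened, not the box.
(c) Entailed — the narrative places the noticing before the cracking.
(d) Entailed — 'hold' is an activity; 'was holding' entails that some holding happened, so 'held' holds.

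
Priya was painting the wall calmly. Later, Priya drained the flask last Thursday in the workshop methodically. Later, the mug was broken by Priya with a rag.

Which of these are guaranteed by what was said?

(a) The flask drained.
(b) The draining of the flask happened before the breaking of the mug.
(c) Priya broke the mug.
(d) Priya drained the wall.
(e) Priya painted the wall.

(a), (b), (c)

(a) Entailed — 'Priya drained the flask' is causative; it entails the inchoative 'the flask drained'.
(b) Entailed — the narrative places the draining before the breaking.
(c) Entailed — every conjunct here is already in the original breaking event.
(d) Not entailed — Priya drained the flask, not the wall; the wall belongs to the painting event.
(e) Not entailed — 'was painting' is progressive on an accomplishment; it does not entail the completed 'painted'.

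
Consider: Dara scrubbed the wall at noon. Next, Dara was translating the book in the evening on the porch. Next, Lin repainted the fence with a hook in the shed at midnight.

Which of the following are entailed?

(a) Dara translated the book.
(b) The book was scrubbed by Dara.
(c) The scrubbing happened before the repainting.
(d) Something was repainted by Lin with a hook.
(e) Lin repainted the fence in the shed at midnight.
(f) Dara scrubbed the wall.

(c), (d), (e), (f)

(a) Not entailed — 'was translating' is progressive on an accomplishment; it does not entail the completed 'translated'.
(b) Not entailed — Dara scrubbed the wall, not the book; the book belongs to the translating event.
(c) Entailed — the narrative places the scrubbing before the repainting.
(d) Entailed — every conjunct here is already in the original repainting event.
(e) Entailed — this follows by dropping conjuncts from the repainting event's description.
(f) Entailed — dropping 'at noon' leaves a sub-description the original still satisfies.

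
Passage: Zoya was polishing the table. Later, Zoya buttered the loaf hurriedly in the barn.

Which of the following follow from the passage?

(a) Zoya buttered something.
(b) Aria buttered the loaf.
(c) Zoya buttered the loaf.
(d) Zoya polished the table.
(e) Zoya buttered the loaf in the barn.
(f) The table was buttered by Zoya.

(a), (c), (d), (e)

(a) Entailed — the original entails any weakening of itself; this just drops 'in the barn', 'hurriedly' and generalizes the patient.
(b) Not entailed — the passage has Zoya buttering the loaf, not Aria.
(c) Entailed — the original entails any weakening of itself; this just drops 'in the barn', 'hurriedly'.
(d) Entailed — 'polish' is an activity; 'was polishing' entails that some polishing happened, so 'polished' holds.
(e) Entailed — every conjunct here is already in the original buttering event.
(f) Not entailed — Zoya buttered the loaf, not the table; the table belongs to the polishing event.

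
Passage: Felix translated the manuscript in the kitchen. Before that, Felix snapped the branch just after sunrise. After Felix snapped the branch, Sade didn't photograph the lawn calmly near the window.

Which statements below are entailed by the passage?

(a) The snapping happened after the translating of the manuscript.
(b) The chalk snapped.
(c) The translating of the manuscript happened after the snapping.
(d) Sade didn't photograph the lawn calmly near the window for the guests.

(c), (d)

(a) Not entailed — the narrative places the snapping before the translating, not after.
(b) Not entailed — the branch is what snapped, not the chalk.
(c) Entailed — the narrative places the snapping before the translating.
(d) Entailed — under negation, adding a further restriction is entailed: if no such photographing event occurred, none occurred for the guests either.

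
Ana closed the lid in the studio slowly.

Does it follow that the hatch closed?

no

Nothing is said about any hatch; only the lid is affected.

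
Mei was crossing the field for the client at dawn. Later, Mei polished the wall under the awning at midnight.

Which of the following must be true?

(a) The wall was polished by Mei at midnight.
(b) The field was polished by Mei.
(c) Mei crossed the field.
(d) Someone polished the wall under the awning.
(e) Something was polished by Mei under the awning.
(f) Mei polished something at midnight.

(a), (d), (e), (f)

(a) Entailed — the original entails any weakening of itself; this just drops 'under the awning'.
(b) Not entailed — Mei polished the wall, not the field; the field belongs to the crossing event.
(c) Not entailed — 'was crossing' is progressive on an accomplishment; it does not entail the completed 'crossed'.
(d) Entailed — the original entails any weakening of itself; this just drops 'at midnight' and generalizes the agent.
(e) Entailed — this follows by dropping conjuncts from the polishing event's description.
(f) Entailed — the original entails any weakening of itself; this just drops 'under the awning' and generalizes the patient.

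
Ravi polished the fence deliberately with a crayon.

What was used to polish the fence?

'with a crayon' marks the instrument of the polishing event.

a crayon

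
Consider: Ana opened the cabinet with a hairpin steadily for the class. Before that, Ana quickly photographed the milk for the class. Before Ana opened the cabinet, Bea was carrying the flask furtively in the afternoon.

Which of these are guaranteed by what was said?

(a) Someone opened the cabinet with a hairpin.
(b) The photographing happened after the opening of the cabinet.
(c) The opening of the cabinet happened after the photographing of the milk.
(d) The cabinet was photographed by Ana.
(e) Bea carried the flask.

(a) Entailed — every conjunct here is already in the original opening event.
(b) Not entailed — the narrative places the photographing before the opening, not after.
(c) Entailed — the narrative places the photographing before the opening.
(d) Not entailed — Ana photographed the milk, not the cabinet; the cabinet belongs to the opening event.
(e) Entailed — 'carry' is an activity; 'was carrying' entails that some carrying happened, so 'carried' holds.

(a), (c), (e)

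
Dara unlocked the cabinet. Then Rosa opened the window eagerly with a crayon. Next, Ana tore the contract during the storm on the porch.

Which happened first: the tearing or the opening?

The connectives place the opening before the tearing.

the opening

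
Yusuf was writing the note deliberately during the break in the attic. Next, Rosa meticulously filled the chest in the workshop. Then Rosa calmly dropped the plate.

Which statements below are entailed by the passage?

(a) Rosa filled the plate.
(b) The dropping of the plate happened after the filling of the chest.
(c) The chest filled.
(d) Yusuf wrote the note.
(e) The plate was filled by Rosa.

(b), (c)

(a) Not entailed — Rosa filled the chest, not the plate; the plate belongs to the dropping event.
(b) Entailed — the narrative places the filling before the dropping.
(c) Entailed — 'Rosa filled the chest' is causative; it entails the inchoative 'the chest filled'.
(d) Not entailed — 'was writing' is progressive on an accomplishment; it does not entail the completed 'wrote'.
(e) Not entailed — Rosa filled the chest, not the plate; the plate belongs to the dropping event.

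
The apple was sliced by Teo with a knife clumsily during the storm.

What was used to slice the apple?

'with a knife' marks the instrument of the slicing event.

a knife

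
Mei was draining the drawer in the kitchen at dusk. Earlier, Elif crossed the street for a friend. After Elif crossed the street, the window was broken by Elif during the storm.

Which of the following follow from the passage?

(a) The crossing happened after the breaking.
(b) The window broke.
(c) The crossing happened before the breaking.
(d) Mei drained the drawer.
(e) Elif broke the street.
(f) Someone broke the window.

(a) Not entailed — the narrative places the crossing before the breaking, not after.
(b) Entailed — 'Elif broke the window' is causative; it entails the inchoative 'the window broke'.
(c) Entailed — the narrative places the crossing before the breaking.
(d) Not entailed — 'was draining' is progressive on an accomplishment; it does not entail the completed 'drained'.
(e) Not entailed — Elif broke the window, not the street; the street belongs to the crossing event.
(f) Entailed — dropping 'during the storm' and generalizing the agent leaves a sub-description the original still satisfies.

(b), (c), (f)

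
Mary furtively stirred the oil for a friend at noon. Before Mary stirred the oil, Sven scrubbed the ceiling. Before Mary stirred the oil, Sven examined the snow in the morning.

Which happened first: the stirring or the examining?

The connectives place the examining before the stirring.

the examining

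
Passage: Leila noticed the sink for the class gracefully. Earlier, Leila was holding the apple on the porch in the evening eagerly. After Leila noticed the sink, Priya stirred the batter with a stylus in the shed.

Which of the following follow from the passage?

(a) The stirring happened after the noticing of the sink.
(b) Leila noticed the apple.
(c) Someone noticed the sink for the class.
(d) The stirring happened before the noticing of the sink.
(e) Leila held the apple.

(a), (c), (e)

(a) Entailed — the narrative places the noticing before the stirring.
(b) Not entailed — Leila noticed the sink, not the apple; the apple belongs to the holding event.
(c) Entailed — the original entails any weakening of itself; this just drops 'gracefully' and generalizes the agent.
(d) Not entailed — the narrative places the noticing before the stirring, not after.
(e) Entailed — 'hold' is an activity; 'was holding' entails that some holding happened, so 'held' holds.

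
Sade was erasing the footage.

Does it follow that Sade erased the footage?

'was erasing' is progressive; for an accomplishment like 'erase the footage', it doesn't entail completion.

no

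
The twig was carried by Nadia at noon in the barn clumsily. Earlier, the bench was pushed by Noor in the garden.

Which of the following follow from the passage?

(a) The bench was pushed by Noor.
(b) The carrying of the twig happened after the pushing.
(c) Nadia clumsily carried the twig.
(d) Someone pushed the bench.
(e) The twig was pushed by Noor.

(a) Entailed — every conjunct here is already in the original pushing event.
(b) Entailed — the narrative places the pushing before the carrying.
(c) Entailed — this follows by dropping conjuncts from the carrying event's description.
(d) Entailed — this follows by dropping conjuncts from the pushing event's description.
(e) Not entailed — Noor pushed the bench, not the twig; the twig belongs to the carrying event.

(a), (b), (c), (d)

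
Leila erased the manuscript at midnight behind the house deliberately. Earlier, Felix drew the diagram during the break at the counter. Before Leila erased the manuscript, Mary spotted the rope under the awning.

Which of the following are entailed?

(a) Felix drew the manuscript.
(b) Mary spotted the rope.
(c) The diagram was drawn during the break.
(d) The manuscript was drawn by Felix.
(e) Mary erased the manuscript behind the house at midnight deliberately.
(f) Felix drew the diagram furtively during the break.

(a) Not entailed — Felix drew the diagram, not the manuscript; the manuscript belongs to the erasing event.
(b) Entailed — dropping 'under the awning' leaves a sub-description the original still satisfies.
(c) Entailed — the original entails any weakening of itself; this just drops 'at the counter' and generalizes the agent.
(d) Not entailed — Felix drew the diagram, not the manuscript; the manuscript belongs to the erasing event.
(e) Not entailed — the passage has Leila erasing the manuscript, not Mary.
(f) Not entailed — 'furtively' adds information not in the original event.

(b), (c)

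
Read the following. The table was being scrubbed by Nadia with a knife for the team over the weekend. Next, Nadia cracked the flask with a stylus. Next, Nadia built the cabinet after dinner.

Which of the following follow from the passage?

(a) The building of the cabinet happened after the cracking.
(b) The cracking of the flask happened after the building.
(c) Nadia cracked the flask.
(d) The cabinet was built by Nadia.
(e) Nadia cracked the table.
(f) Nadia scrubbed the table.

(a), (c), (d), (f)

(a) Entailed — the narrative places the cracking before the building.
(b) Not entailed — the narrative places the cracking before the building, not after.
(c) Entailed — this follows by dropping conjuncts from the cracking event's description.
(d) Entailed — every conjunct here is already in the original building event.
(e) Not entailed — Nadia cracked the flask, not the table; the table belongs to the scrubbing event.
(f) Entailed — 'scrub' is an activity; 'was scrubbing' entails that some scrubbing happened, so 'scrubbed' holds.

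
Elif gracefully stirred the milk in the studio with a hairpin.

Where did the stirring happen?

'in the studio' marks the location of the stirring event.

in the studio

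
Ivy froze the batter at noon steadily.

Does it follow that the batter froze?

yes

'Ivy froze the batter' is the causative; it entails the inchoative 'the batter froze'.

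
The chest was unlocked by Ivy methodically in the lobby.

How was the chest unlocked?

methodically

'methodically' marks the manner of the unlocking event.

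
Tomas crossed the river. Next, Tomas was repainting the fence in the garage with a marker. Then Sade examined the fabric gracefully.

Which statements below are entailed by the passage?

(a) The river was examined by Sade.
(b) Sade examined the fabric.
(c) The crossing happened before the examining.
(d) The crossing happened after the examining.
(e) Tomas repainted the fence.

(a) Not entailed — Sade examined the fabric, not the river; the river belongs to the crossing event.
(b) Entailed — this follows by dropping conjuncts from the examining event's description.
(c) Entailed — the narrative places the crossing before the examining.
(d) Not entailed — the narrative places the crossing before the examining, not after.
(e) Not entailed — 'was repainting' is progressive on an accomplishment; it does not entail the completed 'repainted'.

(b), (c)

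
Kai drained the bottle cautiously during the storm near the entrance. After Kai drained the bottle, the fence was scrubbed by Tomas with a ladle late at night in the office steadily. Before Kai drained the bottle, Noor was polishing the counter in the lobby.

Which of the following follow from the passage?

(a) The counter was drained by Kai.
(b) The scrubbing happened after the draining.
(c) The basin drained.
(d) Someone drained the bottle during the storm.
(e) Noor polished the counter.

(b), (d), (e)

(a) Not entailed — Kai drained the bottle, not the counter; the counter belongs to the polishing event.
(b) Entailed — the narrative places the draining before the scrubbing.
(c) Not entailed — the bottle is what drained, not the basin.
(d) Entailed — this follows by dropping conjuncts from the draining event's description.
(e) Entailed — 'polish' is an activity; 'was polishing' entails that some polishing happened, so 'polished' holds.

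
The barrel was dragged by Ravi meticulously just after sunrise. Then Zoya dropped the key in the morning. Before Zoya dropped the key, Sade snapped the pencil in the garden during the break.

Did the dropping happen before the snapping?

The narrative orders the snapping before the dropping.

no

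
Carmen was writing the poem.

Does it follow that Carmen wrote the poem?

'was writing' is progressive; for an accomplishment like 'write the poem', it doesn't entail completion.

no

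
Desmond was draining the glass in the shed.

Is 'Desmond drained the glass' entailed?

'was draining' is progressive; for an accomplishment like 'drain the glass', it doesn't entail completion.

no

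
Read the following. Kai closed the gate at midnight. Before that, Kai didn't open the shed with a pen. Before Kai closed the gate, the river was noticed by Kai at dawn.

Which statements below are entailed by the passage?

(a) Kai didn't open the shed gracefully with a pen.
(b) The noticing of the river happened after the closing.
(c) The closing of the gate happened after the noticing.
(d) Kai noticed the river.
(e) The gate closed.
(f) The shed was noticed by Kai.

(a) Entailed — under negation, adding a further restriction is entailed: if no such opening event occurred, none occurred gracefully either.
(b) Not entailed — the narrative places the noticing before the closing, not after.
(c) Entailed — the narrative places the noticing before the closing.
(d) Entailed — every conjunct here is already in the original noticing event.
(e) Entailed — 'Kai closed the gate' is causative; it entails the inchoative 'the gate closed'.
(f) Not entailed — Kai noticed the river, not the shed; the shed belongs to the opening event.

(a), (c), (d), (e)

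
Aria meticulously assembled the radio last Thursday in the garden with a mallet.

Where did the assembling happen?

'in the garden' marks the location of the assembling event.

in the garden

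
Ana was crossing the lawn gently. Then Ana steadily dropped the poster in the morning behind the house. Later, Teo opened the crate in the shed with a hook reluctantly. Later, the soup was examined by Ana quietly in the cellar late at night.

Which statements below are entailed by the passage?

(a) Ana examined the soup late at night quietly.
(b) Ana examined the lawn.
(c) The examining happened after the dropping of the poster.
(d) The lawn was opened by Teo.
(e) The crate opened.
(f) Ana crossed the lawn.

(a) Entailed — every conjunct here is already in the original examining event.
(b) Not entailed — Ana examined the soup, not the lawn; the lawn belongs to the crossing event.
(c) Entailed — the narrative places the dropping before the examining.
(d) Not entailed — Teo opened the crate, not the lawn; the lawn belongs to the crossing event.
(e) Entailed — 'Teo opened the crate' is causative; it entails the inchoative 'the crate opened'.
(f) Not entailed — 'was crossing' is progressive on an accomplishment; it does not entail the completed 'crossed'.

(a), (c), (e)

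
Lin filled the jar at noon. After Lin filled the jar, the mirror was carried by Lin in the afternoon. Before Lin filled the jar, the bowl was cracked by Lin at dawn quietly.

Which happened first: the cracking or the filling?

The connectives place the cracking before the filling.

the cracking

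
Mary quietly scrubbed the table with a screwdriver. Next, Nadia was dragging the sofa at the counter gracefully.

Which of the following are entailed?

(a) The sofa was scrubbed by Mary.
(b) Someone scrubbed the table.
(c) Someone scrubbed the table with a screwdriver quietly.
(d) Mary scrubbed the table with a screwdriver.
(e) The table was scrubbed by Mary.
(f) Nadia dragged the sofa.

(b), (c), (d), (e), (f)

(a) Not entailed — Mary scrubbed the table, not the sofa; the sofa belongs to the dragging event.
(b) Entailed — the original entails any weakening of itself; this just drops 'with a screwdriver', 'quietly' and generalizes the agent.
(c) Entailed — every conjunct here is already in the original scrubbing event.
(d) Entailed — the original entails any weakening of itself; this just drops 'quietly'.
(e) Entailed — dropping 'with a screwdriver', 'quietly' leaves a sub-description the original still satisfies.
(f) Entailed — 'drag' is an activity; 'was dragging' entails that some dragging happened, so 'dragged' holds.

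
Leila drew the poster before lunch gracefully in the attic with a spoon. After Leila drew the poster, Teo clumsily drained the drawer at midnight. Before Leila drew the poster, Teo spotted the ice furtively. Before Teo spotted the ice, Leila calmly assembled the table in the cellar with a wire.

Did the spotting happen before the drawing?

yes

The narrative orders the spotting before the drawing.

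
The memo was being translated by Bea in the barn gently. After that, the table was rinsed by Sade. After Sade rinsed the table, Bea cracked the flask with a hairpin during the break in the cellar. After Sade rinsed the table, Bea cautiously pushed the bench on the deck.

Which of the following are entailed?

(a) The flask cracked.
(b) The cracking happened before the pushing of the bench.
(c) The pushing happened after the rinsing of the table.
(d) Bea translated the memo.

(a), (c)

(a) Entailed — 'Bea cracked the flask' is causative; it entails the inchoative 'the flask cracked'.
(b) Not entailed — the narrative doesn't order the cracking relative to the pushing.
(c) Entailed — the narrative places the rinsing before the pushing.
(d) Not entailed — 'was translating' is progressive on an accomplishment; it does not entail the completed 'translated'.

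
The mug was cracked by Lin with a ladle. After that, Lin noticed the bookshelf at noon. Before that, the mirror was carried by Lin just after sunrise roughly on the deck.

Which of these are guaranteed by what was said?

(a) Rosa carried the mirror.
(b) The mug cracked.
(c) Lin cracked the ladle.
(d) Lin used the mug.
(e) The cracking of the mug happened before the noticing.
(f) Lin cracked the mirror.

(a) Not entailed — the passage has Lin carrying the mirror, not Rosa.
(b) Entailed — 'Lin cracked the mug' is causative; it entails the inchoative 'the mug cracked'.
(c) Not entailed — the ladle is the instrument, not what was cracked.
(d) Not entailed — the mug is the patient, not an instrument — Lin used a ladle.
(e) Entailed — the narrative places the cracking before the noticing.
(f) Not entailed — Lin cracked the mug, not the mirror; the mirror belongs to the carrying event.

(b), (e)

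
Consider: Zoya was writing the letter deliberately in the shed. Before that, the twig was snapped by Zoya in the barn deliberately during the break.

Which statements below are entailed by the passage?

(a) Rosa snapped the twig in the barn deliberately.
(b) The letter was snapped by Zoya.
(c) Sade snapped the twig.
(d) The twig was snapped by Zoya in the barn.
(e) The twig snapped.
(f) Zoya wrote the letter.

(d), (e)

(a) Not entailed — the passage has Zoya snapping the twig, not Rosa.
(b) Not entailed — Zoya snapped the twig, not the letter; the letter belongs to the writing event.
(c) Not entailed — the passage has Zoya snapping the twig, not Sade.
(d) Entailed — the original entails any weakening of itself; this just drops 'during the break', 'deliberately'.
(e) Entailed — 'Zoya snapped the twig' is causative; it entails the inchoative 'the twig snapped'.
(f) Not entailed — 'was writing' is progressive on an accomplishment; it does not entail the completed 'wrote'.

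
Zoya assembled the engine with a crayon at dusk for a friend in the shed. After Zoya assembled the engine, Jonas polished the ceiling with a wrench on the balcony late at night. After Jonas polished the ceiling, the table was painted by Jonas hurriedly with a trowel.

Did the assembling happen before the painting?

yes

The narrative orders the assembling before the painting.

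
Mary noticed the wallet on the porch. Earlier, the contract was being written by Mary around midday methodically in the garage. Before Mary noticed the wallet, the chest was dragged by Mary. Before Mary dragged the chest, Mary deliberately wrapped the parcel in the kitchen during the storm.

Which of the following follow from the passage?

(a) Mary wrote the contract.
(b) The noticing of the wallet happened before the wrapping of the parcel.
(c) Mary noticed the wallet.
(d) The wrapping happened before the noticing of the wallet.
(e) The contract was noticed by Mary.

(c), (d)

(a) Not entailed — 'was writing' is progressive on an accomplishment; it does not entail the completed 'wrote'.
(b) Not entailed — the narrative places the wrapping before the noticing, not after.
(c) Entailed — every conjunct here is already in the original noticing event.
(d) Entailed — the narrative places the wrapping before the noticing.
(e) Not entailed — Mary noticed the wallet, not the contract; the contract belongs to the writing event.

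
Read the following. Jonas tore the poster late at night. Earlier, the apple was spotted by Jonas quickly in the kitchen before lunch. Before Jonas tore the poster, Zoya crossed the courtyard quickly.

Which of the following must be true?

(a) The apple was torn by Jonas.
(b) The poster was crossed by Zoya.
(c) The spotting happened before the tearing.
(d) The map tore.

(a) Not entailed — Jonas tore the poster, not the apple; the apple belongs to the spotting event.
(b) Not entailed — Zoya crossed the courtyard, not the poster; the poster belongs to the tearing event.
(c) Entailed — the narrative places the spotting before the tearing.
(d) Not entailed — the poster is what tore, not the map.

(c)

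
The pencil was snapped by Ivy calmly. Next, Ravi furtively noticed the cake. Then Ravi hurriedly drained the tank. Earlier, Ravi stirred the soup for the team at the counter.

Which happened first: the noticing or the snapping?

the snapping

The connectives place the snapping before the noticing.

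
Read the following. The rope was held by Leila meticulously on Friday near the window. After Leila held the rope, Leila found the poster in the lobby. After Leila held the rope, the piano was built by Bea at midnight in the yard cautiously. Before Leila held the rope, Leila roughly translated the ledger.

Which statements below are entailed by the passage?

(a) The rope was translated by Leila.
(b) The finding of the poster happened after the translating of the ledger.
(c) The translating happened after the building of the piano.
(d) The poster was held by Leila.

(a) Not entailed — Leila translated the ledger, not the rope; the rope belongs to the holding event.
(b) Entailed — the narrative places the translating before the finding.
(c) Not entailed — the narrative places the translating before the building, not after.
(d) Not entailed — Leila held the rope, not the poster; the poster belongs to the finding event.

(b)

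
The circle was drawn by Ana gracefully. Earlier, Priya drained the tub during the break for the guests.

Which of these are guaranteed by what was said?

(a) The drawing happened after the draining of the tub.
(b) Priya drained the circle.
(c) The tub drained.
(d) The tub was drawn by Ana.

(a), (c)

(a) Entailed — the narrative places the draining before the drawing.
(b) Not entailed — Priya drained the tub, not the circle; the circle belongs to the drawing event.
(c) Entailed — 'Priya drained the tub' is causative; it entails the inchoative 'the tub drained'.
(d) Not entailed — Ana drew the circle, not the tub; the tub belongs to the draining event.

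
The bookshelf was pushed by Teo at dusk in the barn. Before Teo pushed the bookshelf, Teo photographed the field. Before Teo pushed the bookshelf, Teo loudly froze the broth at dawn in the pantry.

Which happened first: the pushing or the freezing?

the freezing

The connectives place the freezing before the pushing.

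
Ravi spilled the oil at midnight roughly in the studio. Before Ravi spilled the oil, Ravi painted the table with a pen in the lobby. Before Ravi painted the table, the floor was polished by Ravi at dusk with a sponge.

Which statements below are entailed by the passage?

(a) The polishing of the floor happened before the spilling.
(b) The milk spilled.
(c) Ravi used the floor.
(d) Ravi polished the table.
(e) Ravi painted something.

(a) Entailed — the narrative places the polishing before the spilling.
(b) Not entailed — the oil is what spilled, not the milk.
(c) Not entailed — the floor is the patient, not an instrument — Ravi used a sponge.
(d) Not entailed — Ravi polished the floor, not the table; the table belongs to the painting event.
(e) Entailed — this follows by dropping conjuncts from the painting event's description.

(a), (e)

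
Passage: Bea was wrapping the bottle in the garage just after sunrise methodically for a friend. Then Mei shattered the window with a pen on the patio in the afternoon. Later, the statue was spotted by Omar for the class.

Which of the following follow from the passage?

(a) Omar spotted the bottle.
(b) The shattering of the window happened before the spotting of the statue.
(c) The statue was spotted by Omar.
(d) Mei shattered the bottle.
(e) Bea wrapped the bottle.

(b), (c)

(a) Not entailed — Omar spotted the statue, not the bottle; the bottle belongs to the wrapping event.
(b) Entailed — the narrative places the shattering before the spotting.
(c) Entailed — dropping 'for the class' leaves a sub-description the original still satisfies.
(d) Not entailed — Mei shattered the window, not the bottle; the bottle belongs to the wrapping event.
(e) Not entailed — 'was wrapping' is progressive on an accomplishment; it does not entail the completed 'wrapped'.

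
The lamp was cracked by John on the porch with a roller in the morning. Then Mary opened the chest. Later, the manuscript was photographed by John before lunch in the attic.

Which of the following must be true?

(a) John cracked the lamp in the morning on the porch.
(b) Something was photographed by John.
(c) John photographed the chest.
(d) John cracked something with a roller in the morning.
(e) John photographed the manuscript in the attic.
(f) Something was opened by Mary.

(a), (b), (d), (e), (f)

(a) Entailed — this follows by dropping conjuncts from the cracking event's description.
(b) Entailed — this follows by dropping conjuncts from the photographing event's description.
(c) Not entailed — John photographed the manuscript, not the chest; the chest belongs to the opening event.
(d) Entailed — dropping 'on the porch' and generalizing the patient leaves a sub-description the original still satisfies.
(e) Entailed — every conjunct here is already in the original photographing event.
(f) Entailed — this follows by dropping conjuncts from the opening event's description.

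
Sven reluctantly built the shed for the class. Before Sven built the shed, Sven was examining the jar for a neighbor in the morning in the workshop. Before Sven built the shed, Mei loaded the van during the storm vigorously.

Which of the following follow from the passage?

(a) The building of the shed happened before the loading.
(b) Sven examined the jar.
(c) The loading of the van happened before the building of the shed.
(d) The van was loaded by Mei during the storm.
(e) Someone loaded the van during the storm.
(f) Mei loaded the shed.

(b), (c), (d), (e)

(a) Not entailed — the narrative places the loading before the building, not after.
(b) Entailed — 'examine' is an activity; 'was examining' entails that some examining happened, so 'examined' holds.
(c) Entailed — the narrative places the loading before the building.
(d) Entailed — the original entails any weakening of itself; this just drops 'vigorously'.
(e) Entailed — every conjunct here is already in the original loading event.
(f) Not entailed — Mei loaded the van, not the shed; the shed belongs to the building event.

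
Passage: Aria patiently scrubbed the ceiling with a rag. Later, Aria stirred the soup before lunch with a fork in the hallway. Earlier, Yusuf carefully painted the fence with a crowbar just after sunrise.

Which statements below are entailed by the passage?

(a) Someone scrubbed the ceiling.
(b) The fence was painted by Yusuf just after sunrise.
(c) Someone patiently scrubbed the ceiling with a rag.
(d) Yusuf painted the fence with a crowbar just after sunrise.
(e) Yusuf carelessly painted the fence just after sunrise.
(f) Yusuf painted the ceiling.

(a), (b), (c), (d)

(a) Entailed — the original entails any weakening of itself; this just drops 'with a rag', 'patiently' and generalizes the agent.
(b) Entailed — dropping 'carefully', 'with a crowbar' leaves a sub-description the original still satisfies.
(c) Entailed — every conjunct here is already in the original scrubbing event.
(d) Entailed — every conjunct here is already in the original painting event.
(e) Not entailed — 'carelessly' adds a manner not in (and inconsistent with) the original.
(f) Not entailed — Yusuf painted the fence, not the ceiling; the ceiling belongs to the scrubbing event.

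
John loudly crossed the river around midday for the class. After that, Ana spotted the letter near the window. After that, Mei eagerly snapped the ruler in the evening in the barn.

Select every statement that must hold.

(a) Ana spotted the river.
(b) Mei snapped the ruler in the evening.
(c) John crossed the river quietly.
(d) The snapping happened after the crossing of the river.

(a) Not entailed — Ana spotted the letter, not the river; the river belongs to the crossing event.
(b) Entailed — the original entails any weakening of itself; this just drops 'in the barn', 'eagerly'.
(c) Not entailed — 'quietly' adds a manner not in (and inconsistent with) the original.
(d) Entailed — the narrative places the crossing before the snapping.

(b), (d)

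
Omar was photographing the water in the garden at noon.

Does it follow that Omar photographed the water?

'was photographing' is progressive; for an accomplishment like 'photograph the water', it doesn't entail completion.

no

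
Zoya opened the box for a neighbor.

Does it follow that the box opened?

'Zoya opened the box' is the causative; it entails the inchoative 'the box opened'.

yes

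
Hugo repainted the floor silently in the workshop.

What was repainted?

'the floor' marks the patient of the repainting event.

the floor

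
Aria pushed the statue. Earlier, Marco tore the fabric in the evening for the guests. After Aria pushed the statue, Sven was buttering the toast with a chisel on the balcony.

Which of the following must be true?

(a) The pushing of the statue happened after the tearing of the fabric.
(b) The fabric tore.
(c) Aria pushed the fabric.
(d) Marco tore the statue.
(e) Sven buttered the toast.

(a), (b)

(a) Entailed — the narrative places the tearing before the pushing.
(b) Entailed — 'Marco tore the fabric' is causative; it entails the inchoative 'the fabric tore'.
(c) Not entailed — Aria pushed the statue, not the fabric; the fabric belongs to the tearing event.
(d) Not entailed — Marco tore the fabric, not the statue; the statue belongs to the pushing event.
(e) Not entailed — 'was buttering' is progressive on an accomplishment; it does not entail the completed 'buttered'.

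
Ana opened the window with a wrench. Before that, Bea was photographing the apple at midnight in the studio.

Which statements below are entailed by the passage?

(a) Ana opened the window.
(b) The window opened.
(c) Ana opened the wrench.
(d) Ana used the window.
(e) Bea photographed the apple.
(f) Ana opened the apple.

(a), (b)

(a) Entailed — this follows by dropping conjuncts from the opening event's description.
(b) Entailed — 'Ana opened the window' is causative; it entails the inchoative 'the window opened'.
(c) Not entailed — the wrench is the instrument, not what was opened.
(d) Not entailed — the window is the patient, not an instrument — Ana used a wrench.
(e) Not entailed — 'was photographing' is progressive on an accomplishment; it does not entail the completed 'photographed'.
(f) Not entailed — Ana opened the window, not the apple; the apple belongs to the photographing event.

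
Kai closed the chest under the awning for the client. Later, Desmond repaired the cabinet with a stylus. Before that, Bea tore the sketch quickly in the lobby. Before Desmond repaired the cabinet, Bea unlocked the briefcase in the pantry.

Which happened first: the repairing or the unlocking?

the unlocking

The connectives place the unlocking before the repairing.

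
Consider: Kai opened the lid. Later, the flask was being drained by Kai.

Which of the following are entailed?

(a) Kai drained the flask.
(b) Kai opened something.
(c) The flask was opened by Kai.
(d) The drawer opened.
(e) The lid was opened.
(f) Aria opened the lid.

(b), (e)

(a) Not entailed — 'was draining' is progressive on an accomplishment; it does not entail the completed 'drained'.
(b) Entailed — the original entails any weakening of itself; this just generalizes the patient.
(c) Not entailed — Kai opened the lid, not the flask; the flask belongs to the draining event.
(d) Not entailed — the lid is what opened, not the drawer.
(e) Entailed — this follows by dropping conjuncts from the opening event's description.
(f) Not entailed — the passage has Kai opening the lid, not Aria.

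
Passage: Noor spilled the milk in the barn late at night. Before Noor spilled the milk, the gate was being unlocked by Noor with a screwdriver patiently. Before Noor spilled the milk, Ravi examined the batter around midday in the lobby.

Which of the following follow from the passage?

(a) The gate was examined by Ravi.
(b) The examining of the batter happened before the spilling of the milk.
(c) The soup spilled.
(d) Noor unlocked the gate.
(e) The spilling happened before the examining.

(a) Not entailed — Ravi examined the batter, not the gate; the gate belongs to the unlocking event.
(b) Entailed — the narrative places the examining before the spilling.
(c) Not entailed — the milk is what spilled, not the soup.
(d) Not entailed — 'was unlocking' is progressive on an accomplishment; it does not entail the completed 'unlocked'.
(e) Not entailed — the narrative places the examining before the spilling, not after.

(b)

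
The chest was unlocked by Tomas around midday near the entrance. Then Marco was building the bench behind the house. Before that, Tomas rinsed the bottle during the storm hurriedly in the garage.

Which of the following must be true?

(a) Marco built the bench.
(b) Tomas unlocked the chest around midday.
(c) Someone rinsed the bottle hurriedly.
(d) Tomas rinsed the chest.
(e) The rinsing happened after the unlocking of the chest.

(b), (c)

(a) Not entailed — 'was building' is progressive on an accomplishment; it does not entail the completed 'built'.
(b) Entailed — dropping 'near the entrance' leaves a sub-description the original still satisfies.
(c) Entailed — dropping 'during the storm', 'in the garage' and generalizing the agent leaves a sub-description the original still satisfies.
(d) Not entailed — Tomas rinsed the bottle, not the chest; the chest belongs to the unlocking event.
(e) Not entailed — the narrative doesn't order the unlocking relative to the rinsing.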